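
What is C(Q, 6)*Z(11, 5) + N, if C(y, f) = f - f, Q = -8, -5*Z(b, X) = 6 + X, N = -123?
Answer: -123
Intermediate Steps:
Z(b, X) = -6/5 - X/5 (Z(b, X) = -(6 + X)/5 = -6/5 - X/5)
C(y, f) = 0
C(Q, 6)*Z(11, 5) + N = 0*(-6/5 - 1/5*5) - 123 = 0*(-6/5 - 1) - 123 = 0*(-11/5) - 123 = 0 - 123 = -123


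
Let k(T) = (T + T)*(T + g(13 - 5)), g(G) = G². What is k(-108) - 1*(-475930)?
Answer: 485434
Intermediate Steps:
k(T) = 2*T*(64 + T) (k(T) = (T + T)*(T + (13 - 5)²) = (2*T)*(T + 8²) = (2*T)*(T + 64) = (2*T)*(64 + T) = 2*T*(64 + T))
k(-108) - 1*(-475930) = 2*(-108)*(64 - 108) - 1*(-475930) = 2*(-108)*(-44) + 475930 = 9504 + 475930 = 485434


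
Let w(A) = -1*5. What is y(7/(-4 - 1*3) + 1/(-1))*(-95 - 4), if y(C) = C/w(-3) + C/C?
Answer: -693/5 ≈ -138.60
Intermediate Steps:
w(A) = -5
y(C) = 1 - C/5 (y(C) = C/(-5) + C/C = C*(-1/5) + 1 = -C/5 + 1 = 1 - C/5)
y(7/(-4 - 1*3) + 1/(-1))*(-95 - 4) = (1 - (7/(-4 - 1*3) + 1/(-1))/5)*(-95 - 4) = (1 - (7/(-4 - 3) + 1*(-1))/5)*(-99) = (1 - (7/(-7) - 1)/5)*(-99) = (1 - (7*(-1/7) - 1)/5)*(-99) = (1 - (-1 - 1)/5)*(-99) = (1 - 1/5*(-2))*(-99) = (1 + 2/5)*(-99) = (7/5)*(-99) = -693/5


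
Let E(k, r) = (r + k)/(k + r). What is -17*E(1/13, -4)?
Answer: -17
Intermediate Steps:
E(k, r) = 1 (E(k, r) = (k + r)/(k + r) = 1)
-17*E(1/13, -4) = -17*1 = -17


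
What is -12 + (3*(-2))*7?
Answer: -54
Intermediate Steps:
-12 + (3*(-2))*7 = -12 - 6*7 = -12 - 42 = -54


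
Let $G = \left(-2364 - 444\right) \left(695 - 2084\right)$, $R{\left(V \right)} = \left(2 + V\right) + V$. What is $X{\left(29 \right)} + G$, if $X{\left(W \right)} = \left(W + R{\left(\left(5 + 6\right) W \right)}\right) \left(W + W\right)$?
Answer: $3939114$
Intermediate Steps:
$R{\left(V \right)} = 2 + 2 V$
$X{\left(W \right)} = 2 W \left(2 + 23 W\right)$ ($X{\left(W \right)} = \left(W + \left(2 + 2 \left(5 + 6\right) W\right)\right) \left(W + W\right) = \left(W + \left(2 + 2 \cdot 11 W\right)\right) 2 W = \left(W + \left(2 + 22 W\right)\right) 2 W = \left(2 + 23 W\right) 2 W = 2 W \left(2 + 23 W\right)$)
$G = 3900312$ ($G = \left(-2808\right) \left(-1389\right) = 3900312$)
$X{\left(29 \right)} + G = 2 \cdot 29 \left(2 + 23 \cdot 29\right) + 3900312 = 2 \cdot 29 \left(2 + 667\right) + 3900312 = 2 \cdot 29 \cdot 669 + 3900312 = 38802 + 3900312 = 3939114$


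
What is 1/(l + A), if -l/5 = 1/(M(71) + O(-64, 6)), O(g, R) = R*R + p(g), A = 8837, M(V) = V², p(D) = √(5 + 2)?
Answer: 227781797329/2012907518669153 - 5*√7/2012907518669153 ≈ 0.00011316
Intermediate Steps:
p(D) = √7
O(g, R) = √7 + R² (O(g, R) = R*R + √7 = R² + √7 = √7 + R²)
l = -5/(5077 + √7) (l = -5/(71² + (√7 + 6²)) = -5/(5041 + (√7 + 36)) = -5/(5041 + (36 + √7)) = -5/(5077 + √7) ≈ -0.00098432)
1/(l + A) = 1/((-25385/25775922 + 5*√7/25775922) + 8837) = 1/(227781797329/25775922 + 5*√7/25775922)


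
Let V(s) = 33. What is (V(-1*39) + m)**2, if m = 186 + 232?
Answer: 203401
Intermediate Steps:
m = 418
(V(-1*39) + m)**2 = (33 + 418)**2 = 451**2 = 203401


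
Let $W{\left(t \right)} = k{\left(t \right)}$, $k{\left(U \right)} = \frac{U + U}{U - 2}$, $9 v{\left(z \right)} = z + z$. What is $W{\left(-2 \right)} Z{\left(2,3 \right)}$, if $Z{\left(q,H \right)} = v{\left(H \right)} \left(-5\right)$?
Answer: $- \frac{10}{3} \approx -3.3333$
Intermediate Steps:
$v{\left(z \right)} = \frac{2 z}{9}$ ($v{\left(z \right)} = \frac{z + z}{9} = \frac{2 z}{9}$)
$Z{\left(q,H \right)} = - \frac{10 H}{9}$ ($Z{\left(q,H \right)} = \frac{2 H}{9} \left(-5\right) = - \frac{10 H}{9}$)
$k{\left(U \right)} = \frac{2 U}{-2 + U}$
$W{\left(t \right)} = \frac{2 t}{-2 + t}$
$W{\left(-2 \right)} Z{\left(2,3 \right)} = 2 \left(-2\right) \frac{1}{-2 - 2} \left(\left(- \frac{10}{9}\right) 3\right) = 2 \left(-2\right) \frac{1}{-4} \left(- \frac{10}{3}\right) = 2 \left(-2\right) \left(- \frac{1}{4}\right) \left(- \frac{10}{3}\right) = 1 \left(- \frac{10}{3}\right) = - \frac{10}{3}$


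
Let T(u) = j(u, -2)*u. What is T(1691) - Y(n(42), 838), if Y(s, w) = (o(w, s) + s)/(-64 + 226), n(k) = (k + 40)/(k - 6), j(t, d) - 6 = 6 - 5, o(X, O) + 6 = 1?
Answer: 34516741/2916 ≈ 11837.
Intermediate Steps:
o(X, O) = -5 (o(X, O) = -6 + 1 = -5)
j(t, d) = 7 (j(t, d) = 6 + (6 - 5) = 6 + 1 = 7)
n(k) = (40 + k)/(-6 + k)
Y(s, w) = -5/162 + s/162 (Y(s, w) = (-5 + s)/(-64 + 226) = (-5 + s)/162 = (-5 + s)*(1/162) = -5/162 + s/162)
T(u) = 7*u
T(1691) - Y(n(42), 838) = 7*1691 - (-5/162 + ((40 + 42)/(-6 + 42))/162) = 11837 - (-5/162 + (82/36)/162) = 11837 - (-5/162 + ((1/36)*82)/162) = 11837 - (-5/162 + (1/162)*(41/18)) = 11837 - (-5/162 + 41/2916) = 11837 - 1*(-49/2916) = 11837 + 49/2916 = 34516741/2916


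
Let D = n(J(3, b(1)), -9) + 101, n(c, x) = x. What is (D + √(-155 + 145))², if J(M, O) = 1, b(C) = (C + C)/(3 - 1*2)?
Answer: (92 + I*√10)² ≈ 8454.0 + 581.86*I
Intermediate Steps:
b(C) = 2*C (b(C) = (2*C)/(3 - 2) = (2*C)/1 = (2*C)*1 = 2*C)
D = 92 (D = -9 + 101 = 92)
(D + √(-155 + 145))² = (92 + √(-155 + 145))² = (92 + √(-10))² = (92 + I*√10)²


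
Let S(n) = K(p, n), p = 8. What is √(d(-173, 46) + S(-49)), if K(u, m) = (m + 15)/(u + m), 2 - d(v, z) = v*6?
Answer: √1749634/41 ≈ 32.262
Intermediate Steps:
d(v, z) = 2 - 6*v (d(v, z) = 2 - v*6 = 2 - 6*v)
K(u, m) = (15 + m)/(m + u)
S(n) = (15 + n)/(8 + n) (S(n) = (15 + n)/(n + 8) = (15 + n)/(8 + n))
√(d(-173, 46) + S(-49)) = √((2 - 6*(-173)) + (15 - 49)/(8 - 49)) = √((2 + 1038) - 34/(-41)) = √(1040 - 1/41*(-34)) = √(1040 + 34/41) = √(42674/41) = √1749634/41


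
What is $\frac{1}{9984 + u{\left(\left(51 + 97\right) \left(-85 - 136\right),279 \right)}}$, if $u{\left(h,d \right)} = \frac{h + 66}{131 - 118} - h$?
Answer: $\frac{13}{522354} \approx 2.4887 \cdot 10^{-5}$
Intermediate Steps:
$u{\left(h,d \right)} = \frac{66}{13} - \frac{12 h}{13}$ ($u{\left(h,d \right)} = \frac{66 + h}{13} - h = \left(66 + h\right) \frac{1}{13} - h = \left(\frac{66}{13} + \frac{h}{13}\right) - h = \frac{66}{13} - \frac{12 h}{13}$)
$\frac{1}{9984 + u{\left(\left(51 + 97\right) \left(-85 - 136\right),279 \right)}} = \frac{1}{9984 - \left(- \frac{66}{13} + \frac{12 \left(51 + 97\right) \left(-85 - 136\right)}{13}\right)} = \frac{1}{9984 - \left(- \frac{66}{13} + \frac{12 \cdot 148 \left(-221\right)}{13}\right)} = \frac{1}{9984 + \left(\frac{66}{13} - -30192\right)} = \frac{1}{9984 + \left(\frac{66}{13} + 30192\right)} = \frac{1}{9984 + \frac{392562}{13}} = \frac{1}{\frac{522354}{13}} = \frac{13}{522354}$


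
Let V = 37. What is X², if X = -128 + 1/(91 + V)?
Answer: 268402689/16384 ≈ 16382.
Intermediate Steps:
X = -16383/128 (X = -128 + 1/(91 + 37) = -128 + 1/128 = -16383/128 ≈ -127.99)
X² = (-16383/128)² = 268402689/16384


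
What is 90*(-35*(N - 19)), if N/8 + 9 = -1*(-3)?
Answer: 211050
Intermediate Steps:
N = -48 (N = -72 + 8*(-1*(-3)) = -72 + 8*3 = -72 + 24 = -48)
90*(-35*(N - 19)) = 90*(-35*(-48 - 19)) = 90*(-35*(-67)) = 90*2345 = 211050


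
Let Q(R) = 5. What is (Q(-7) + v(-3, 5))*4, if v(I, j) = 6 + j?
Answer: 64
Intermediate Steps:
(Q(-7) + v(-3, 5))*4 = (5 + (6 + 5))*4 = (5 + 11)*4 = 16*4 = 64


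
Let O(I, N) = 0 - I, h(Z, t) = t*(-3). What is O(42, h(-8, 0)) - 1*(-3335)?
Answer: 3293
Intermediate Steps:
h(Z, t) = -3*t
O(I, N) = -I
O(42, h(-8, 0)) - 1*(-3335) = -1*42 - 1*(-3335) = -42 + 3335 = 3293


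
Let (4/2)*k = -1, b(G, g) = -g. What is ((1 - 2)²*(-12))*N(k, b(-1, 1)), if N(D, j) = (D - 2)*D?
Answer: -15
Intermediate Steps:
k = -½ (k = (½)*(-1) = -½ ≈ -0.50000)
N(D, j) = D*(-2 + D) (N(D, j) = (-2 + D)*D = D*(-2 + D))
((1 - 2)²*(-12))*N(k, b(-1, 1)) = ((1 - 2)²*(-12))*(-(-2 - ½)/2) = ((-1)²*(-12))*(-½*(-5/2)) = (1*(-12))*(5/4) = -12*5/4 = -15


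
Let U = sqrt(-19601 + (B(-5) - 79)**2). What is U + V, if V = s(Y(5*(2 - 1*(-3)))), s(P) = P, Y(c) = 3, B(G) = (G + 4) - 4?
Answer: 3 + I*sqrt(12545) ≈ 3.0 + 112.0*I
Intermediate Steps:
B(G) = G (B(G) = (4 + G) - 4 = G)
V = 3
U = I*sqrt(12545) (U = sqrt(-19601 + (-5 - 79)**2) = sqrt(-19601 + (-84)**2) = sqrt(-19601 + 7056) = sqrt(-12545) = I*sqrt(12545) ≈ 112.0*I)
U + V = I*sqrt(12545) + 3 = 3 + I*sqrt(12545)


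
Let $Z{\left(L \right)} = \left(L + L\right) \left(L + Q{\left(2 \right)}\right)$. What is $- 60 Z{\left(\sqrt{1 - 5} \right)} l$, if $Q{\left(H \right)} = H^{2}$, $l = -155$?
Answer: $-74400 + 148800 i \approx -74400.0 + 1.488 \cdot 10^{5} i$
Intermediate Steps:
$Z{\left(L \right)} = 2 L \left(4 + L\right)$ ($Z{\left(L \right)} = \left(L + L\right) \left(L + 2^{2}\right) = 2 L \left(L + 4\right) = 2 L \left(4 + L\right)$)
$- 60 Z{\left(\sqrt{1 - 5} \right)} l = - 60 \cdot 2 \sqrt{1 - 5} \left(4 + \sqrt{1 - 5}\right) \left(-155\right) = - 60 \cdot 2 \sqrt{-4} \left(4 + \sqrt{-4}\right) \left(-155\right) = - 60 \cdot 2 \cdot 2 i \left(4 + 2 i\right) \left(-155\right) = - 60 \cdot 4 i \left(4 + 2 i\right) \left(-155\right) = - 240 i \left(4 + 2 i\right) \left(-155\right) = 37200 i \left(4 + 2 i\right)$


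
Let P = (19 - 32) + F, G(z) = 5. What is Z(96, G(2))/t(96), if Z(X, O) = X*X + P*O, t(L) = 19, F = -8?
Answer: 9111/19 ≈ 479.53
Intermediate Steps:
P = -21 (P = (19 - 32) - 8 = -13 - 8 = -21)
Z(X, O) = X² - 21*O (Z(X, O) = X*X - 21*O = X² - 21*O)
Z(96, G(2))/t(96) = (96² - 21*5)/19 = (9216 - 105)*(1/19) = 9111*(1/19) = 9111/19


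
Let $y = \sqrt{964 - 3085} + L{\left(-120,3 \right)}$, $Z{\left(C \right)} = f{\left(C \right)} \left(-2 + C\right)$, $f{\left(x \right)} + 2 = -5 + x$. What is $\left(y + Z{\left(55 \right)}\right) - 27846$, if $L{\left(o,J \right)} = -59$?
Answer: $-25361 + i \sqrt{2121} \approx -25361.0 + 46.054 i$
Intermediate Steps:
$f{\left(x \right)} = -7 + x$ ($f{\left(x \right)} = -2 + \left(-5 + x\right) = -7 + x$)
$Z{\left(C \right)} = \left(-7 + C\right) \left(-2 + C\right)$
$y = -59 + i \sqrt{2121}$ ($y = \sqrt{964 - 3085} - 59 = \sqrt{-2121} - 59 = i \sqrt{2121} - 59 = -59 + i \sqrt{2121} \approx -59.0 + 46.054 i$)
$\left(y + Z{\left(55 \right)}\right) - 27846 = \left(\left(-59 + i \sqrt{2121}\right) + \left(-7 + 55\right) \left(-2 + 55\right)\right) - 27846 = \left(\left(-59 + i \sqrt{2121}\right) + 48 \cdot 53\right) - 27846 = \left(\left(-59 + i \sqrt{2121}\right) + 2544\right) - 27846 = \left(2485 + i \sqrt{2121}\right) - 27846 = -25361 + i \sqrt{2121}$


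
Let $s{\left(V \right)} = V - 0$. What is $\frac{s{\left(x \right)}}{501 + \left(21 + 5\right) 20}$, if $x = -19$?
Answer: $- \frac{19}{1021} \approx -0.018609$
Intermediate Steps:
$s{\left(V \right)} = V$ ($s{\left(V \right)} = V + 0 = V$)
$\frac{s{\left(x \right)}}{501 + \left(21 + 5\right) 20} = \frac{1}{501 + \left(21 + 5\right) 20} \left(-19\right) = \frac{1}{501 + 26 \cdot 20} \left(-19\right) = \frac{1}{501 + 520} \left(-19\right) = \frac{1}{1021} \left(-19\right) = - \frac{19}{1021}$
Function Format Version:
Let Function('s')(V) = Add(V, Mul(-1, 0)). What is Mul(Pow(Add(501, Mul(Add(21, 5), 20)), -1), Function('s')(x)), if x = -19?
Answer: Rational(-19, 1021) ≈ -0.018609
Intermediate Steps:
Function('s')(V) = V (Function('s')(V) = Add(V, 0) = V)
Mul(Pow(Add(501, Mul(Add(21, 5), 20)), -1), Function('s')(x)) = Mul(Pow(Add(501, Mul(Add(21, 5), 20)), -1), -19) = Mul(Pow(Add(501, Mul(26, 20)), -1), -19) = Mul(Pow(Add(501, 520), -1), -19) = Mul(Pow(1021, -1), -19) = Mul(Rational(1, 1021), -19) = Rational(-19, 1021)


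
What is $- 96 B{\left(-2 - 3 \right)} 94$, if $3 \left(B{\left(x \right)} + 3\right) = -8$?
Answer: $51136$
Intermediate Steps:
$B{\left(x \right)} = - \frac{17}{3}$ ($B{\left(x \right)} = -3 + \frac{1}{3} \left(-8\right) = -3 - \frac{8}{3} = - \frac{17}{3}$)
$- 96 B{\left(-2 - 3 \right)} 94 = \left(-96\right) \left(- \frac{17}{3}\right) 94 = 544 \cdot 94 = 51136$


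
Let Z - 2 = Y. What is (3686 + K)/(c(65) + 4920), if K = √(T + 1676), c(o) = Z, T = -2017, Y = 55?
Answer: 3686/4977 + I*√341/4977 ≈ 0.74061 + 0.0037103*I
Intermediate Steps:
Z = 57 (Z = 2 + 55 = 57)
c(o) = 57
K = I*√341 (K = √(-2017 + 1676) = √(-341) = I*√341 ≈ 18.466*I)
(3686 + K)/(c(65) + 4920) = (3686 + I*√341)/(57 + 4920) = (3686 + I*√341)/4977 = (3686 + I*√341)*(1/4977) = 3686/4977 + I*√341/4977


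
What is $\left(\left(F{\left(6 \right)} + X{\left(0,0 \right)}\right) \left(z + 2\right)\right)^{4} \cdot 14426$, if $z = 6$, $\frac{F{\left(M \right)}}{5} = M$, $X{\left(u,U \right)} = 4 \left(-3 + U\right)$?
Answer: $6202915946496$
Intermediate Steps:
$X{\left(u,U \right)} = -12 + 4 U$
$F{\left(M \right)} = 5 M$
$\left(\left(F{\left(6 \right)} + X{\left(0,0 \right)}\right) \left(z + 2\right)\right)^{4} \cdot 14426 = \left(\left(5 \cdot 6 + \left(-12 + 4 \cdot 0\right)\right) \left(6 + 2\right)\right)^{4} \cdot 14426 = \left(\left(30 + \left(-12 + 0\right)\right) 8\right)^{4} \cdot 14426 = \left(\left(30 - 12\right) 8\right)^{4} \cdot 14426 = \left(18 \cdot 8\right)^{4} \cdot 14426 = 144^{4} \cdot 14426 = 429981696 \cdot 14426 = 6202915946496$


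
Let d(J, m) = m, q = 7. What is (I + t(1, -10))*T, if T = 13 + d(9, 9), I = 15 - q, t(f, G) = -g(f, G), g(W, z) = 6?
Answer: 44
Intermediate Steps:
t(f, G) = -6 (t(f, G) = -1*6 = -6)
I = 8 (I = 15 - 1*7 = 15 - 7 = 8)
T = 22 (T = 13 + 9 = 22)
(I + t(1, -10))*T = (8 - 6)*22 = 2*22 = 44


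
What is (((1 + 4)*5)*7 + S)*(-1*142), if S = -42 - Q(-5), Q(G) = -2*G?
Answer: -17466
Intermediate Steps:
S = -52 (S = -42 - (-2)*(-5) = -42 - 1*10 = -42 - 10 = -52)
(((1 + 4)*5)*7 + S)*(-1*142) = (((1 + 4)*5)*7 - 52)*(-1*142) = ((5*5)*7 - 52)*(-142) = (25*7 - 52)*(-142) = (175 - 52)*(-142) = 123*(-142) = -17466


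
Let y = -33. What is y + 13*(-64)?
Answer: -865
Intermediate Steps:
y + 13*(-64) = -33 + 13*(-64) = -33 - 832 = -865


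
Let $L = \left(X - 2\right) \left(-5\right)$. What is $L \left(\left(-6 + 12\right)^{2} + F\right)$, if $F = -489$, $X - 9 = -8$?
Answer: $-2265$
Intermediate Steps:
$X = 1$ ($X = 9 - 8 = 1$)
$L = 5$ ($L = \left(1 - 2\right) \left(-5\right) = \left(-1\right) \left(-5\right) = 5$)
$L \left(\left(-6 + 12\right)^{2} + F\right) = 5 \left(\left(-6 + 12\right)^{2} - 489\right) = 5 \left(6^{2} - 489\right) = 5 \left(36 - 489\right) = 5 \left(-453\right) = -2265$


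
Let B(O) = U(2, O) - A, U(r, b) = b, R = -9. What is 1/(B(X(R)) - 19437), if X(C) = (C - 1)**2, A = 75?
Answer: -1/19412 ≈ -5.1515e-5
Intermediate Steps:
X(C) = (-1 + C)**2
B(O) = -75 + O (B(O) = O - 1*75 = O - 75 = -75 + O)
1/(B(X(R)) - 19437) = 1/((-75 + (-1 - 9)**2) - 19437) = 1/((-75 + (-10)**2) - 19437) = 1/((-75 + 100) - 19437) = 1/(25 - 19437) = 1/(-19412) = -1/19412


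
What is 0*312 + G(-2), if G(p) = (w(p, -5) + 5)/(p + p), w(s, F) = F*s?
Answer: -15/4 ≈ -3.7500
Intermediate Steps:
G(p) = (5 - 5*p)/(2*p) (G(p) = (-5*p + 5)/(p + p) = (5 - 5*p)/((2*p)) = (5 - 5*p)*(1/(2*p)) = (5 - 5*p)/(2*p))
0*312 + G(-2) = 0*312 + (5/2)*(1 - 1*(-2))/(-2) = 0 + (5/2)*(-1/2)*(1 + 2) = 0 + (5/2)*(-1/2)*3 = 0 - 15/4 = -15/4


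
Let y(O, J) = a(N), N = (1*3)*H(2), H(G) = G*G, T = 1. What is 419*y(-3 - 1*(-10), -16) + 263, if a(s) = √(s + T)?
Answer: 263 + 419*√13 ≈ 1773.7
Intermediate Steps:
H(G) = G²
N = 12 (N = (1*3)*2² = 3*4 = 12)
a(s) = √(1 + s) (a(s) = √(s + 1) = √(1 + s))
y(O, J) = √13 (y(O, J) = √(1 + 12) = √13)
419*y(-3 - 1*(-10), -16) + 263 = 419*√13 + 263 = 263 + 419*√13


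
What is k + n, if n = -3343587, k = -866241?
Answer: -4209828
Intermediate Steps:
k + n = -866241 - 3343587 = -4209828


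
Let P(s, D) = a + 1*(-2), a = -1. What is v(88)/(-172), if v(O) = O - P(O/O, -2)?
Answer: -91/172 ≈ -0.52907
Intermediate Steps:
P(s, D) = -3 (P(s, D) = -1 + 1*(-2) = -1 - 2 = -3)
v(O) = 3 + O (v(O) = O - 1*(-3) = O + 3 = 3 + O)
v(88)/(-172) = (3 + 88)/(-172) = 91*(-1/172) = -91/172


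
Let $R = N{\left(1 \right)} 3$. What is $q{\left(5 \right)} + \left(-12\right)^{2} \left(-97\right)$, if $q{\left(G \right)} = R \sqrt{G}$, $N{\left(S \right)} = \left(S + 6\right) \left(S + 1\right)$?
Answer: $-13968 + 42 \sqrt{5} \approx -13874.0$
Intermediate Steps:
$N{\left(S \right)} = \left(1 + S\right) \left(6 + S\right)$ ($N{\left(S \right)} = \left(6 + S\right) \left(1 + S\right) = \left(1 + S\right) \left(6 + S\right)$)
$R = 42$ ($R = \left(6 + 1^{2} + 7 \cdot 1\right) 3 = \left(6 + 1 + 7\right) 3 = 14 \cdot 3 = 42$)
$q{\left(G \right)} = 42 \sqrt{G}$
$q{\left(5 \right)} + \left(-12\right)^{2} \left(-97\right) = 42 \sqrt{5} + \left(-12\right)^{2} \left(-97\right) = 42 \sqrt{5} + 144 \left(-97\right) = 42 \sqrt{5} - 13968 = -13968 + 42 \sqrt{5}$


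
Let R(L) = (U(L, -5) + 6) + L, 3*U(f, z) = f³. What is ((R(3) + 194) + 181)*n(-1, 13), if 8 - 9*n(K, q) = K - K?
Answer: 1048/3 ≈ 349.33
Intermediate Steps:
n(K, q) = 8/9 (n(K, q) = 8/9 - (K - K)/9 = 8/9 - ⅑*0 = 8/9 + 0 = 8/9)
U(f, z) = f³/3
R(L) = 6 + L + L³/3 (R(L) = (L³/3 + 6) + L = (6 + L³/3) + L = 6 + L + L³/3)
((R(3) + 194) + 181)*n(-1, 13) = (((6 + 3 + (⅓)*3³) + 194) + 181)*(8/9) = (((6 + 3 + (⅓)*27) + 194) + 181)*(8/9) = (((6 + 3 + 9) + 194) + 181)*(8/9) = ((18 + 194) + 181)*(8/9) = (212 + 181)*(8/9) = 393*(8/9) = 1048/3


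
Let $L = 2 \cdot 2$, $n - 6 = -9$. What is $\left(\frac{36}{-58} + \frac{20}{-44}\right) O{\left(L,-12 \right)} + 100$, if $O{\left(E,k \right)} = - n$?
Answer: $\frac{30871}{319} \approx 96.774$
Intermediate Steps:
$n = -3$ ($n = 6 - 9 = -3$)
$L = 4$
$O{\left(E,k \right)} = 3$ ($O{\left(E,k \right)} = \left(-1\right) \left(-3\right) = 3$)
$\left(\frac{36}{-58} + \frac{20}{-44}\right) O{\left(L,-12 \right)} + 100 = \left(\frac{36}{-58} + \frac{20}{-44}\right) 3 + 100 = \left(36 \left(- \frac{1}{58}\right) + 20 \left(- \frac{1}{44}\right)\right) 3 + 100 = \left(- \frac{18}{29} - \frac{5}{11}\right) 3 + 100 = \left(- \frac{343}{319}\right) 3 + 100 = - \frac{1029}{319} + 100 = \frac{30871}{319}$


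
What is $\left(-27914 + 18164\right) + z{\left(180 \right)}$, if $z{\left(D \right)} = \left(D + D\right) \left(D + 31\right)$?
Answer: $66210$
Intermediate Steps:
$z{\left(D \right)} = 2 D \left(31 + D\right)$
$\left(-27914 + 18164\right) + z{\left(180 \right)} = \left(-27914 + 18164\right) + 2 \cdot 180 \left(31 + 180\right) = -9750 + 2 \cdot 180 \cdot 211 = -9750 + 75960 = 66210$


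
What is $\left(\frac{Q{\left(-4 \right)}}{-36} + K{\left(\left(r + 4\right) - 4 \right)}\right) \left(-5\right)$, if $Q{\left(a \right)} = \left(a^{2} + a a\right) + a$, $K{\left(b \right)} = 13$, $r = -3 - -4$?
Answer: $- \frac{550}{9} \approx -61.111$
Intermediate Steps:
$r = 1$ ($r = -3 + 4 = 1$)
$Q{\left(a \right)} = a + 2 a^{2}$ ($Q{\left(a \right)} = \left(a^{2} + a^{2}\right) + a = 2 a^{2} + a = a + 2 a^{2}$)
$\left(\frac{Q{\left(-4 \right)}}{-36} + K{\left(\left(r + 4\right) - 4 \right)}\right) \left(-5\right) = \left(\frac{\left(-4\right) \left(1 + 2 \left(-4\right)\right)}{-36} + 13\right) \left(-5\right) = \left(- 4 \left(1 - 8\right) \left(- \frac{1}{36}\right) + 13\right) \left(-5\right) = \left(\left(-4\right) \left(-7\right) \left(- \frac{1}{36}\right) + 13\right) \left(-5\right) = \left(28 \left(- \frac{1}{36}\right) + 13\right) \left(-5\right) = \left(- \frac{7}{9} + 13\right) \left(-5\right) = \frac{110}{9} \left(-5\right) = - \frac{550}{9}$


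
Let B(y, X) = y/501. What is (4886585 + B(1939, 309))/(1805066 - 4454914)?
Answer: -306022628/165946731 ≈ -1.8441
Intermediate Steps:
B(y, X) = y/501 (B(y, X) = y*(1/501) = y/501)
(4886585 + B(1939, 309))/(1805066 - 4454914) = (4886585 + (1/501)*1939)/(1805066 - 4454914) = (4886585 + 1939/501)/(-2649848) = (2448181024/501)*(-1/2649848) = -306022628/165946731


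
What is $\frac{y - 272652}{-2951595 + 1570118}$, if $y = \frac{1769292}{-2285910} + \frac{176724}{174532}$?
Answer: $\frac{1510810533904427}{7655002824577295} \approx 0.19736$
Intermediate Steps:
$y = \frac{1321903993}{5541172835}$ ($y = 1769292 \left(- \frac{1}{2285910}\right) + 176724 \cdot \frac{1}{174532} = - \frac{98294}{126995} + \frac{44181}{43633} = \frac{1321903993}{5541172835} \approx 0.23856$)
$\frac{y - 272652}{-2951595 + 1570118} = \frac{\frac{1321903993}{5541172835} - 272652}{-2951595 + 1570118} = - \frac{1510810533904427}{5541172835 \left(-1381477\right)} = \left(- \frac{1510810533904427}{5541172835}\right) \left(- \frac{1}{1381477}\right) = \frac{1510810533904427}{7655002824577295}$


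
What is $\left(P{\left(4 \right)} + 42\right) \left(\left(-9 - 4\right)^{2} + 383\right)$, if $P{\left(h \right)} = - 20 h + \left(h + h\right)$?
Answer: $-16560$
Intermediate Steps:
$P{\left(h \right)} = - 18 h$ ($P{\left(h \right)} = - 20 h + 2 h = - 18 h$)
$\left(P{\left(4 \right)} + 42\right) \left(\left(-9 - 4\right)^{2} + 383\right) = \left(\left(-18\right) 4 + 42\right) \left(\left(-9 - 4\right)^{2} + 383\right) = \left(-72 + 42\right) \left(\left(-13\right)^{2} + 383\right) = - 30 \left(169 + 383\right) = \left(-30\right) 552 = -16560$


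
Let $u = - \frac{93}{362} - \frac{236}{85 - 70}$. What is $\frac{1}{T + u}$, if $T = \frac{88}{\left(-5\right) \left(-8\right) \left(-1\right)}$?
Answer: $- \frac{5430}{98773} \approx -0.054975$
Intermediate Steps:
$T = - \frac{11}{5}$ ($T = \frac{88}{40 \left(-1\right)} = \frac{88}{-40} = 88 \left(- \frac{1}{40}\right) = - \frac{11}{5} \approx -2.2$)
$u = - \frac{86827}{5430}$ ($u = \left(-93\right) \frac{1}{362} - \frac{236}{85 - 70} = - \frac{93}{362} - \frac{236}{15} = - \frac{86827}{5430} \approx -15.99$)
$\frac{1}{T + u} = \frac{1}{- \frac{11}{5} - \frac{86827}{5430}} = \frac{1}{- \frac{98773}{5430}} = - \frac{5430}{98773}$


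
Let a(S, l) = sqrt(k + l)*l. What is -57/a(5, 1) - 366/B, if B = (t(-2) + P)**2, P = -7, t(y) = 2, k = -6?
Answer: -366/25 + 57*I*sqrt(5)/5 ≈ -14.64 + 25.491*I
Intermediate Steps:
a(S, l) = l*sqrt(-6 + l) (a(S, l) = sqrt(-6 + l)*l = l*sqrt(-6 + l))
B = 25 (B = (2 - 7)**2 = (-5)**2 = 25)
-57/a(5, 1) - 366/B = -57/sqrt(-6 + 1) - 366/25 = -57*(-I*sqrt(5)/5) - 366*1/25 = -57*(-I*sqrt(5)/5) - 366/25 = -(-57)*I*sqrt(5)/5 - 366/25 = 57*I*sqrt(5)/5 - 366/25 = -366/25 + 57*I*sqrt(5)/5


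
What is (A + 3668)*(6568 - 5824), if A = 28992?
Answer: 24299040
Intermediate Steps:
(A + 3668)*(6568 - 5824) = (28992 + 3668)*(6568 - 5824) = 32660*744 = 24299040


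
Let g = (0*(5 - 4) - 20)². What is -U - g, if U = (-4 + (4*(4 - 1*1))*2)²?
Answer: -800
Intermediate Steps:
U = 400 (U = (-4 + (4*(4 - 1))*2)² = (-4 + (4*3)*2)² = (-4 + 12*2)² = (-4 + 24)² = 20² = 400)
g = 400 (g = (0*1 - 20)² = (0 - 20)² = (-20)² = 400)
-U - g = -1*400 - 1*400 = -400 - 400 = -800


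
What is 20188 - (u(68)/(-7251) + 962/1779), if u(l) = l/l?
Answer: 86802905923/4299843 ≈ 20187.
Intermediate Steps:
u(l) = 1
20188 - (u(68)/(-7251) + 962/1779) = 20188 - (1/(-7251) + 962/1779) = 20188 - (1*(-1/7251) + 962*(1/1779)) = 20188 - (-1/7251 + 962/1779) = 20188 - 1*2324561/4299843 = 20188 - 2324561/4299843 = 86802905923/4299843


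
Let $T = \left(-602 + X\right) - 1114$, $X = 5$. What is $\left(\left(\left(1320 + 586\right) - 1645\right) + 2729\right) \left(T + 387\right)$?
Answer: $-3958760$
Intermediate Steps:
$T = -1711$ ($T = \left(-602 + 5\right) - 1114 = -597 - 1114 = -1711$)
$\left(\left(\left(1320 + 586\right) - 1645\right) + 2729\right) \left(T + 387\right) = \left(\left(\left(1320 + 586\right) - 1645\right) + 2729\right) \left(-1711 + 387\right) = \left(\left(1906 - 1645\right) + 2729\right) \left(-1324\right) = \left(261 + 2729\right) \left(-1324\right) = 2990 \left(-1324\right) = -3958760$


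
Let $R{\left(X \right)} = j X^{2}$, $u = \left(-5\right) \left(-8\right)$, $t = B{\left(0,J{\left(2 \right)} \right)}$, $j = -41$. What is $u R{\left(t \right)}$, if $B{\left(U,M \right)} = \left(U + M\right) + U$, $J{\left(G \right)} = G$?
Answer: $-6560$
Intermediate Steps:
$B{\left(U,M \right)} = M + 2 U$ ($B{\left(U,M \right)} = \left(M + U\right) + U = M + 2 U$)
$t = 2$ ($t = 2 + 2 \cdot 0 = 2 + 0 = 2$)
$u = 40$
$R{\left(X \right)} = - 41 X^{2}$
$u R{\left(t \right)} = 40 \left(- 41 \cdot 2^{2}\right) = 40 \left(\left(-41\right) 4\right) = 40 \left(-164\right) = -6560$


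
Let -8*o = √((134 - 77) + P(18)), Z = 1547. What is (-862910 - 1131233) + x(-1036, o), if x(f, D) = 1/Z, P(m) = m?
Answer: -3084939220/1547 ≈ -1.9941e+6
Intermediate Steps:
o = -5*√3/8 (o = -√((134 - 77) + 18)/8 = -√(57 + 18)/8 = -5*√3/8 ≈ -1.0825)
x(f, D) = 1/1547
(-862910 - 1131233) + x(-1036, o) = (-862910 - 1131233) + 1/1547 = -1994143 + 1/1547 = -3084939220/1547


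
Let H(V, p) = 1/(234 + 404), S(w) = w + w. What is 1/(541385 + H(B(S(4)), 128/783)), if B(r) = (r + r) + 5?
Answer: 638/345403631 ≈ 1.8471e-6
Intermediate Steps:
S(w) = 2*w
B(r) = 5 + 2*r (B(r) = 2*r + 5 = 5 + 2*r)
H(V, p) = 1/638
1/(541385 + H(B(S(4)), 128/783)) = 1/(541385 + 1/638) = 1/(345403631/638) = 638/345403631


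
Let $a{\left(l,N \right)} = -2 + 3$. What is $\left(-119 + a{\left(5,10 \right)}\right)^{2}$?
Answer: $13924$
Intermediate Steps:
$a{\left(l,N \right)} = 1$
$\left(-119 + a{\left(5,10 \right)}\right)^{2} = \left(-119 + 1\right)^{2} = \left(-118\right)^{2} = 13924$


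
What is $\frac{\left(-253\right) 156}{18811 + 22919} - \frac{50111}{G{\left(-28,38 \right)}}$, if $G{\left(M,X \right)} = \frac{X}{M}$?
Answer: $\frac{375321776}{10165} \approx 36923.0$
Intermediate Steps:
$\frac{\left(-253\right) 156}{18811 + 22919} - \frac{50111}{G{\left(-28,38 \right)}} = \frac{\left(-253\right) 156}{18811 + 22919} - \frac{50111}{38 \frac{1}{-28}} = - \frac{39468}{41730} - \frac{50111}{38 \left(- \frac{1}{28}\right)} = \left(-39468\right) \frac{1}{41730} - \frac{50111}{- \frac{19}{14}} = - \frac{506}{535} - - \frac{701554}{19} = - \frac{506}{535} + \frac{701554}{19} = \frac{375321776}{10165}$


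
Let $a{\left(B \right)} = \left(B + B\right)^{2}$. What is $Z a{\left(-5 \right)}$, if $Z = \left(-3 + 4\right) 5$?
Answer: $500$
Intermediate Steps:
$a{\left(B \right)} = 4 B^{2}$ ($a{\left(B \right)} = \left(2 B\right)^{2} = 4 B^{2}$)
$Z = 5$ ($Z = 1 \cdot 5 = 5$)
$Z a{\left(-5 \right)} = 5 \cdot 4 \left(-5\right)^{2} = 5 \cdot 4 \cdot 25 = 5 \cdot 100 = 500$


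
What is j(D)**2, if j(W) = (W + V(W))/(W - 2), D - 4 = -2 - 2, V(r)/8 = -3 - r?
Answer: 144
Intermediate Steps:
V(r) = -24 - 8*r (V(r) = 8*(-3 - r) = -24 - 8*r)
D = 0 (D = 4 + (-2 - 2) = 4 - 4 = 0)
j(W) = (-24 - 7*W)/(-2 + W) (j(W) = (W + (-24 - 8*W))/(W - 2) = (-24 - 7*W)/(-2 + W))
j(D)**2 = ((-24 - 7*0)/(-2 + 0))**2 = ((-24 + 0)/(-2))**2 = (-1/2*(-24))**2 = 12**2 = 144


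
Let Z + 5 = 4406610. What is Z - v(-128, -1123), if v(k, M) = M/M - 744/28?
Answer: 30846414/7 ≈ 4.4066e+6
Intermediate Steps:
v(k, M) = -179/7 (v(k, M) = 1 - 744*1/28 = 1 - 186/7 = -179/7)
Z = 4406605 (Z = -5 + 4406610 = 4406605)
Z - v(-128, -1123) = 4406605 - 1*(-179/7) = 4406605 + 179/7 = 30846414/7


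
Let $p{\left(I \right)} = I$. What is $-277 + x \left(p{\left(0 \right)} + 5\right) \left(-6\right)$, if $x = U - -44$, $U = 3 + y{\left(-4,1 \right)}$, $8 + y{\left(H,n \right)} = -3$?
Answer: $-1357$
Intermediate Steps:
$y{\left(H,n \right)} = -11$ ($y{\left(H,n \right)} = -8 - 3 = -11$)
$U = -8$ ($U = 3 - 11 = -8$)
$x = 36$ ($x = -8 - -44 = -8 + 44 = 36$)
$-277 + x \left(p{\left(0 \right)} + 5\right) \left(-6\right) = -277 + 36 \left(0 + 5\right) \left(-6\right) = -277 + 36 \cdot 5 \left(-6\right) = -277 + 36 \left(-30\right) = -277 - 1080 = -1357$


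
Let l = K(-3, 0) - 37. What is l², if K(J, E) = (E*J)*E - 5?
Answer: 1764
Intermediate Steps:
K(J, E) = -5 + J*E² (K(J, E) = J*E² - 5 = -5 + J*E²)
l = -42 (l = (-5 - 3*0²) - 37 = (-5 - 3*0) - 37 = (-5 + 0) - 37 = -5 - 37 = -42)
l² = (-42)² = 1764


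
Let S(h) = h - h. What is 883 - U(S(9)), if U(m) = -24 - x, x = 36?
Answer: 943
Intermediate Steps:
S(h) = 0
U(m) = -60 (U(m) = -24 - 1*36 = -24 - 36 = -60)
883 - U(S(9)) = 883 - 1*(-60) = 883 + 60 = 943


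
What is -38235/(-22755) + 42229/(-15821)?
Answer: -23733664/24000457 ≈ -0.98888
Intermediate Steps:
-38235/(-22755) + 42229/(-15821) = -38235*(-1/22755) + 42229*(-1/15821) = 2549/1517 - 42229/15821 = -23733664/24000457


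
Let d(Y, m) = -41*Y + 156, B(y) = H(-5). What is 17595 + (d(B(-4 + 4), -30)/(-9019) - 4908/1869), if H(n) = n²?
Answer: 98849223318/5618837 ≈ 17592.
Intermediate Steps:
B(y) = 25 (B(y) = (-5)² = 25)
d(Y, m) = 156 - 41*Y
17595 + (d(B(-4 + 4), -30)/(-9019) - 4908/1869) = 17595 + ((156 - 41*25)/(-9019) - 4908/1869) = 17595 + ((156 - 1025)*(-1/9019) - 4908*1/1869) = 17595 + (-869*(-1/9019) - 1636/623) = 17595 + (869/9019 - 1636/623) = 17595 - 14213697/5618837 = 98849223318/5618837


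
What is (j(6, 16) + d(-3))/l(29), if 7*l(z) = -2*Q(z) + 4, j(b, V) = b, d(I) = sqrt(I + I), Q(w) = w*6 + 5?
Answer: -7/59 - 7*I*sqrt(6)/354 ≈ -0.11864 - 0.048436*I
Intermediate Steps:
Q(w) = 5 + 6*w (Q(w) = 6*w + 5 = 5 + 6*w)
d(I) = sqrt(2)*sqrt(I) (d(I) = sqrt(2*I) = sqrt(2)*sqrt(I))
l(z) = -6/7 - 12*z/7 (l(z) = (-2*(5 + 6*z) + 4)/7 = ((-10 - 12*z) + 4)/7 = (-6 - 12*z)/7 = -6/7 - 12*z/7)
(j(6, 16) + d(-3))/l(29) = (6 + sqrt(2)*sqrt(-3))/(-6/7 - 12/7*29) = (6 + sqrt(2)*(I*sqrt(3)))/(-6/7 - 348/7) = (6 + I*sqrt(6))/(-354/7) = (6 + I*sqrt(6))*(-7/354) = -7/59 - 7*I*sqrt(6)/354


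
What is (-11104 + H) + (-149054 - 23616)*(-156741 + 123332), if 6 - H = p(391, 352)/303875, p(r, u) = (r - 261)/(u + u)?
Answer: 9493007165699199/1645600 ≈ 5.7687e+9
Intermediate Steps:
p(r, u) = (-261 + r)/(2*u) (p(r, u) = (-261 + r)/((2*u)) = (-261 + r)*(1/(2*u)) = (-261 + r)/(2*u))
H = 9873599/1645600 (H = 6 - (½)*(-261 + 391)/352/303875 = 6 - (½)*(1/352)*130/303875 = 6 - 65/(352*303875) = 6 - 1*1/1645600 = 6 - 1/1645600 = 9873599/1645600 ≈ 6.0000)
(-11104 + H) + (-149054 - 23616)*(-156741 + 123332) = (-11104 + 9873599/1645600) + (-149054 - 23616)*(-156741 + 123332) = -18262868801/1645600 - 172670*(-33409) = -18262868801/1645600 + 5768732030 = 9493007165699199/1645600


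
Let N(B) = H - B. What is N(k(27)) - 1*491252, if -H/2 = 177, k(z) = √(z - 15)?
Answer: -491606 - 2*√3 ≈ -4.9161e+5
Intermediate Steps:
k(z) = √(-15 + z)
H = -354 (H = -2*177 = -354)
N(B) = -354 - B
N(k(27)) - 1*491252 = (-354 - √(-15 + 27)) - 1*491252 = (-354 - √12) - 491252 = (-354 - 2*√3) - 491252 = -491606 - 2*√3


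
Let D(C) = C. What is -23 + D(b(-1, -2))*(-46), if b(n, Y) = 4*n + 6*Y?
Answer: 713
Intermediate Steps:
-23 + D(b(-1, -2))*(-46) = -23 + (4*(-1) + 6*(-2))*(-46) = -23 + (-4 - 12)*(-46) = -23 - 16*(-46) = -23 + 736 = 713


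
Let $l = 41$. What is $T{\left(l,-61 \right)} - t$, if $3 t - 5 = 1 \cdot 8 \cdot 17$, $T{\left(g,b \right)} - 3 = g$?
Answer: $-3$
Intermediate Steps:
$T{\left(g,b \right)} = 3 + g$
$t = 47$ ($t = \frac{5}{3} + \frac{1 \cdot 8 \cdot 17}{3} = \frac{5}{3} + \frac{8 \cdot 17}{3} = \frac{5}{3} + \frac{1}{3} \cdot 136 = \frac{5}{3} + \frac{136}{3} = 47$)
$T{\left(l,-61 \right)} - t = \left(3 + 41\right) - 47 = 44 - 47 = -3$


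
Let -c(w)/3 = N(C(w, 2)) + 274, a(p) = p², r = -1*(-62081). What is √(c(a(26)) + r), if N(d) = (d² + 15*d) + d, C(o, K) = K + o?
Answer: I*√1350337 ≈ 1162.0*I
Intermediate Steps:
r = 62081
N(d) = d² + 16*d
c(w) = -822 - 3*(2 + w)*(18 + w) (c(w) = -3*((2 + w)*(16 + (2 + w)) + 274) = -3*((2 + w)*(18 + w) + 274) = -3*(274 + (2 + w)*(18 + w)) = -822 - 3*(2 + w)*(18 + w))
√(c(a(26)) + r) = √((-822 - 3*(2 + 26²)*(18 + 26²)) + 62081) = √((-822 - 3*(2 + 676)*(18 + 676)) + 62081) = √((-822 - 3*678*694) + 62081) = √((-822 - 1411596) + 62081) = √(-1412418 + 62081) = √(-1350337) = I*√1350337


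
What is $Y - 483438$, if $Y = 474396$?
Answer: $-9042$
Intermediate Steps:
$Y - 483438 = 474396 - 483438 = -9042$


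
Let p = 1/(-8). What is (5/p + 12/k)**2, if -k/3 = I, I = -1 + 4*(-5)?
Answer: 698896/441 ≈ 1584.8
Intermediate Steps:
p = -1/8 ≈ -0.12500
I = -21 (I = -1 - 20 = -21)
k = 63 (k = -3*(-21) = 63)
(5/p + 12/k)**2 = (5/(-1/8) + 12/63)**2 = (5*(-8) + 12*(1/63))**2 = (-40 + 4/21)**2 = (-836/21)**2 = 698896/441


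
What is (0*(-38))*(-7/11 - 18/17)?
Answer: 0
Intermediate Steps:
(0*(-38))*(-7/11 - 18/17) = 0*(-7*1/11 - 18*1/17) = 0*(-7/11 - 18/17) = 0*(-317/187) = 0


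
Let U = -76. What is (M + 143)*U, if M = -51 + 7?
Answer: -7524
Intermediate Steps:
M = -44
(M + 143)*U = (-44 + 143)*(-76) = 99*(-76) = -7524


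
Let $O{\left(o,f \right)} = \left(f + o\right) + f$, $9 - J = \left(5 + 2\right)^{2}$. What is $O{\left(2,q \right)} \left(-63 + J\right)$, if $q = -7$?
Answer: $1236$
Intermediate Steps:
$J = -40$ ($J = 9 - \left(5 + 2\right)^{2} = 9 - 7^{2} = 9 - 49 = -40$)
$O{\left(o,f \right)} = o + 2 f$
$O{\left(2,q \right)} \left(-63 + J\right) = \left(2 + 2 \left(-7\right)\right) \left(-63 - 40\right) = \left(2 - 14\right) \left(-103\right) = \left(-12\right) \left(-103\right) = 1236$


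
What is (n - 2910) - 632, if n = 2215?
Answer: -1327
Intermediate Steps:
(n - 2910) - 632 = (2215 - 2910) - 632 = -695 - 632 = -1327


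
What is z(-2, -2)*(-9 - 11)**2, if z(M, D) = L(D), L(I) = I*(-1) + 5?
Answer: 2800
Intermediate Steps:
L(I) = 5 - I (L(I) = -I + 5 = 5 - I)
z(M, D) = 5 - D
z(-2, -2)*(-9 - 11)**2 = (5 - 1*(-2))*(-9 - 11)**2 = (5 + 2)*(-20)**2 = 7*400 = 2800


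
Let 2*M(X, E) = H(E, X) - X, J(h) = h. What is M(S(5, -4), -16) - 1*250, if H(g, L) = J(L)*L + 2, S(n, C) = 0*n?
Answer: -249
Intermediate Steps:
S(n, C) = 0
H(g, L) = 2 + L² (H(g, L) = L*L + 2 = L² + 2 = 2 + L²)
M(X, E) = 1 + X²/2 - X/2 (M(X, E) = ((2 + X²) - X)/2 = (2 + X² - X)/2 = 1 + X²/2 - X/2)
M(S(5, -4), -16) - 1*250 = (1 + (½)*0² - ½*0) - 1*250 = (1 + (½)*0 + 0) - 250 = (1 + 0 + 0) - 250 = 1 - 250 = -249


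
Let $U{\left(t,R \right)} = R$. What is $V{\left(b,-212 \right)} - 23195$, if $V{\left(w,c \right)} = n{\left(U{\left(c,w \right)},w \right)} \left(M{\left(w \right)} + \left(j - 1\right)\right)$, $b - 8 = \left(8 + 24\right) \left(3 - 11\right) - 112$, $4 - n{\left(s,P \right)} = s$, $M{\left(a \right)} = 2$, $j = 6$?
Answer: $-20647$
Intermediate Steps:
$n{\left(s,P \right)} = 4 - s$
$b = -360$ ($b = 8 + \left(\left(8 + 24\right) \left(3 - 11\right) - 112\right) = 8 + \left(32 \left(-8\right) - 112\right) = 8 - 368 = -360$)
$V{\left(w,c \right)} = 28 - 7 w$ ($V{\left(w,c \right)} = \left(4 - w\right) \left(2 + \left(6 - 1\right)\right) = \left(4 - w\right) \left(2 + 5\right) = \left(4 - w\right) 7 = 28 - 7 w$)
$V{\left(b,-212 \right)} - 23195 = \left(28 - -2520\right) - 23195 = \left(28 + 2520\right) - 23195 = 2548 - 23195 = -20647$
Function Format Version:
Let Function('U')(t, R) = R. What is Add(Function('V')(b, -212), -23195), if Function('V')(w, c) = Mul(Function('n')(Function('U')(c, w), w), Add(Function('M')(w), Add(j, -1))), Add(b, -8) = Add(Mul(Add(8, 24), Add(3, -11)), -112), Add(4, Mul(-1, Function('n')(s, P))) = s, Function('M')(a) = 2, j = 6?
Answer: -20647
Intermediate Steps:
Function('n')(s, P) = Add(4, Mul(-1, s))
b = -360 (b = Add(8, Add(Mul(Add(8, 24), Add(3, -11)), -112)) = Add(8, Add(Mul(32, -8), -112)) = Add(8, Add(-256, -112)) = Add(8, -368) = -360)
Function('V')(w, c) = Add(28, Mul(-7, w)) (Function('V')(w, c) = Mul(Add(4, Mul(-1, w)), Add(2, Add(6, -1))) = Mul(Add(4, Mul(-1, w)), Add(2, 5)) = Mul(Add(4, Mul(-1, w)), 7) = Add(28, Mul(-7, w)))
Add(Function('V')(b, -212), -23195) = Add(Add(28, Mul(-7, -360)), -23195) = Add(Add(28, 2520), -23195) = Add(2548, -23195) = -20647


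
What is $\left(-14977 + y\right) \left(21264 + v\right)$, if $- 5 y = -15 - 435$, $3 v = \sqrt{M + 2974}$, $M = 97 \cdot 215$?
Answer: $-316557168 - \frac{193531 \sqrt{141}}{3} \approx -3.1732 \cdot 10^{8}$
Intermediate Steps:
$M = 20855$
$v = \frac{13 \sqrt{141}}{3}$ ($v = \frac{\sqrt{20855 + 2974}}{3} = \frac{\sqrt{23829}}{3} = \frac{13 \sqrt{141}}{3} \approx 51.456$)
$y = 90$ ($y = - \frac{-15 - 435}{5} = \left(- \frac{1}{5}\right) \left(-450\right) = 90$)
$\left(-14977 + y\right) \left(21264 + v\right) = \left(-14977 + 90\right) \left(21264 + \frac{13 \sqrt{141}}{3}\right) = - 14887 \left(21264 + \frac{13 \sqrt{141}}{3}\right) = -316557168 - \frac{193531 \sqrt{141}}{3}$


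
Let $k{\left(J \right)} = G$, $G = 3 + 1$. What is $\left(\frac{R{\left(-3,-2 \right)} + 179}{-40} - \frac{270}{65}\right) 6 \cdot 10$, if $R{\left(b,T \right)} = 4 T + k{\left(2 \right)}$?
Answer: $- \frac{13305}{26} \approx -511.73$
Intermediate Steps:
$G = 4$
$k{\left(J \right)} = 4$
$R{\left(b,T \right)} = 4 + 4 T$ ($R{\left(b,T \right)} = 4 T + 4 = 4 + 4 T$)
$\left(\frac{R{\left(-3,-2 \right)} + 179}{-40} - \frac{270}{65}\right) 6 \cdot 10 = \left(\frac{\left(4 + 4 \left(-2\right)\right) + 179}{-40} - \frac{270}{65}\right) 6 \cdot 10 = \left(\left(\left(4 - 8\right) + 179\right) \left(- \frac{1}{40}\right) - \frac{54}{13}\right) 60 = \left(\left(-4 + 179\right) \left(- \frac{1}{40}\right) - \frac{54}{13}\right) 60 = \left(175 \left(- \frac{1}{40}\right) - \frac{54}{13}\right) 60 = \left(- \frac{35}{8} - \frac{54}{13}\right) 60 = \left(- \frac{887}{104}\right) 60 = - \frac{13305}{26}$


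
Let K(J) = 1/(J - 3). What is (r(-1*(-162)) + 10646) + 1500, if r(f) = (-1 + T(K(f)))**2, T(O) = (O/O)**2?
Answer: 12146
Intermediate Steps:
K(J) = 1/(-3 + J)
T(O) = 1 (T(O) = 1**2 = 1)
r(f) = 0 (r(f) = (-1 + 1)**2 = 0**2 = 0)
(r(-1*(-162)) + 10646) + 1500 = (0 + 10646) + 1500 = 10646 + 1500 = 12146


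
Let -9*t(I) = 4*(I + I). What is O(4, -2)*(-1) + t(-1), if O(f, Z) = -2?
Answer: 26/9 ≈ 2.8889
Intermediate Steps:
t(I) = -8*I/9 (t(I) = -4*(I + I)/9 = -4*2*I/9 = -8*I/9)
O(4, -2)*(-1) + t(-1) = -2*(-1) - 8/9*(-1) = 2 + 8/9 = 26/9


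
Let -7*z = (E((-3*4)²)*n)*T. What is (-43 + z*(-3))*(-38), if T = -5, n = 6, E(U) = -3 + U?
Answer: 493658/7 ≈ 70523.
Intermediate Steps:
z = 4230/7 (z = -(-3 + (-3*4)²)*6*(-5)/7 = -(-3 + (-12)²)*6*(-5)/7 = -(-3 + 144)*6*(-5)/7 = -141*6*(-5)/7 = -846*(-5)/7 = -⅐*(-4230) = 4230/7 ≈ 604.29)
(-43 + z*(-3))*(-38) = (-43 + (4230/7)*(-3))*(-38) = (-43 - 12690/7)*(-38) = -12991/7*(-38) = 493658/7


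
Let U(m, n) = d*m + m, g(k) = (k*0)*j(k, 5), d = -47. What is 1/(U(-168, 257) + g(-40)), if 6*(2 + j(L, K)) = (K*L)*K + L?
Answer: 1/7728 ≈ 0.00012940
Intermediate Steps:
j(L, K) = -2 + L/6 + L*K**2/6 (j(L, K) = -2 + ((K*L)*K + L)/6 = -2 + (L*K**2 + L)/6 = -2 + (L + L*K**2)/6 = -2 + (L/6 + L*K**2/6) = -2 + L/6 + L*K**2/6)
g(k) = 0 (g(k) = (k*0)*(-2 + k/6 + (1/6)*k*5**2) = 0*(-2 + k/6 + (1/6)*k*25) = 0*(-2 + k/6 + 25*k/6) = 0*(-2 + 13*k/3) = 0)
U(m, n) = -46*m (U(m, n) = -47*m + m = -46*m)
1/(U(-168, 257) + g(-40)) = 1/(-46*(-168) + 0) = 1/(7728 + 0) = 1/7728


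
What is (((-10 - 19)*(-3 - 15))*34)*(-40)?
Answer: -709920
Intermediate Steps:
(((-10 - 19)*(-3 - 15))*34)*(-40) = (-29*(-18)*34)*(-40) = (522*34)*(-40) = 17748*(-40) = -709920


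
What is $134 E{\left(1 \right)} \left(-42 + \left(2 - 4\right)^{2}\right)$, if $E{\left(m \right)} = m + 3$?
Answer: $-20368$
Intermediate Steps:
$E{\left(m \right)} = 3 + m$
$134 E{\left(1 \right)} \left(-42 + \left(2 - 4\right)^{2}\right) = 134 \left(3 + 1\right) \left(-42 + \left(2 - 4\right)^{2}\right) = 134 \cdot 4 \left(-42 + \left(2 - 4\right)^{2}\right) = 536 \left(-42 + \left(-2\right)^{2}\right) = 536 \left(-42 + 4\right) = 536 \left(-38\right) = -20368$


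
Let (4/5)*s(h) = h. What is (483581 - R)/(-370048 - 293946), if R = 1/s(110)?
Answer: -132984773/182598350 ≈ -0.72829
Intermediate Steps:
s(h) = 5*h/4
R = 2/275 (R = 1/((5/4)*110) = 1/(275/2) = 2/275 ≈ 0.0072727)
(483581 - R)/(-370048 - 293946) = (483581 - 1*2/275)/(-370048 - 293946) = (483581 - 2/275)/(-663994) = (132984773/275)*(-1/663994) = -132984773/182598350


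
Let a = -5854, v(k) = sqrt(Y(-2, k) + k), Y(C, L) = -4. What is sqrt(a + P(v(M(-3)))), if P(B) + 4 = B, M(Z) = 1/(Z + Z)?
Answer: sqrt(-210888 + 30*I*sqrt(6))/6 ≈ 0.013335 + 76.538*I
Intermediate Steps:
M(Z) = 1/(2*Z)
v(k) = sqrt(-4 + k)
P(B) = -4 + B
sqrt(a + P(v(M(-3)))) = sqrt(-5854 + (-4 + sqrt(-4 + (1/2)/(-3)))) = sqrt(-5854 + (-4 + sqrt(-4 + (1/2)*(-1/3)))) = sqrt(-5854 + (-4 + sqrt(-4 - 1/6))) = sqrt(-5854 + (-4 + sqrt(-25/6))) = sqrt(-5854 + (-4 + 5*I*sqrt(6)/6)) = sqrt(-5858 + 5*I*sqrt(6)/6)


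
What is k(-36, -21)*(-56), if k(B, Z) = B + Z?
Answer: 3192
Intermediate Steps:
k(-36, -21)*(-56) = (-36 - 21)*(-56) = -57*(-56) = 3192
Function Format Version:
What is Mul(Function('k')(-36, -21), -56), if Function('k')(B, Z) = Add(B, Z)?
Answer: 3192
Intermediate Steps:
Mul(Function('k')(-36, -21), -56) = Mul(Add(-36, -21), -56) = Mul(-57, -56) = 3192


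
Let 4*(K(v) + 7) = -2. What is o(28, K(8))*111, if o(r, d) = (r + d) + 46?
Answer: 14763/2 ≈ 7381.5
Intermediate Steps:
K(v) = -15/2 (K(v) = -7 + (¼)*(-2) = -7 - ½ = -15/2)
o(r, d) = 46 + d + r (o(r, d) = (d + r) + 46 = 46 + d + r)
o(28, K(8))*111 = (46 - 15/2 + 28)*111 = (133/2)*111 = 14763/2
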